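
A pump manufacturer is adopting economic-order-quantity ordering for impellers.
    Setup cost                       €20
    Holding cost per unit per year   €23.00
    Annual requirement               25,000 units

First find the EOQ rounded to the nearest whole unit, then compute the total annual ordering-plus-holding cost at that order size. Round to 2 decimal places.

Q* = √(2·D·S / H) = √(2·25,000·20 / 23) = √43,478.3 ≈ 208.51 → Q = 209 units
Orders/yr = 25,000/209 = 119.617; ordering cost = 119.617 × €20 = €2,392.34
Average inventory = 209/2 = 104.5; holding cost = 104.5 × €23 = €2,403.50
Total = €2,392.34 + €2,403.50 = €4,795.84

€4,795.84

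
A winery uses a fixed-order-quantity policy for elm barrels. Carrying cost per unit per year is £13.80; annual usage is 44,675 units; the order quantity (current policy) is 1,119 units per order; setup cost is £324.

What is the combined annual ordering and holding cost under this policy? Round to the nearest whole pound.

£20,656

Orders/yr = 44,675/1,119 = 39.924; ordering cost = 39.924 × £324 = £12,935.39
Average inventory = 1,119/2 = 559.5; holding cost = 559.5 × £13.8 = £7,721.10
Total = £12,935.39 + £7,721.10 = £20,656.49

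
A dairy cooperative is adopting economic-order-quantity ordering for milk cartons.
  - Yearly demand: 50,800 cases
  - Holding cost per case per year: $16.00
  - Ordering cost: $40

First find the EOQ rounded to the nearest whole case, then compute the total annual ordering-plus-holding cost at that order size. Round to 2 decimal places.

$8,063.75

EOQ = √(2DS/H) = √(2 × 50,800 × 40 / 16)
    = √(254,000.00) ≈ 503.98 → Q = 504 cases
Orders/yr = 50,800/504 = 100.794; ordering cost = 100.794 × $40 = $4,031.75
Average inventory = 504/2 = 252; holding cost = 252 × $16 = $4,032.00
Total = $4,031.75 + $4,032.00 = $8,063.75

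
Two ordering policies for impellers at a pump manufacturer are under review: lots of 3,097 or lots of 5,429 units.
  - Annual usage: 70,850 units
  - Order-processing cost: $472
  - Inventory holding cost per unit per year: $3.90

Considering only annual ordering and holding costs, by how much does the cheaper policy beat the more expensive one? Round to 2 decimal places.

Annual cost at Q: ordering D·S/Q plus holding Q·H/2.
TC(3,097) = (70,850/3,097)×472 + (3,097/2)×3.9 = $16,837.08
TC(5,429) = (70,850/5,429)×472 + (5,429/2)×3.9 = $16,746.28
|ΔTC| = |$16,837.08 − $16,746.28| = $90.80

$90.80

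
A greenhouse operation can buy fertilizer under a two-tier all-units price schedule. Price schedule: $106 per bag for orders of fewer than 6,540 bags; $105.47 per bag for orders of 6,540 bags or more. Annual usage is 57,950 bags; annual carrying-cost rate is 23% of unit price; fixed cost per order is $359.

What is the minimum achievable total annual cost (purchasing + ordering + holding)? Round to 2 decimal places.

$6,174,549.73

H₁ = 23%×$106 = $24.3800;  H₂ = 23%×$105.47 = $24.2581
EOQ₁ = √(2×57,950×359/24.3800) = 1,306.39  (< 6,540, feasible at tier 1)
EOQ₂ = √(2×57,950×359/24.2581) = 1,309.67  (< 6,540 → use Q = 6,540 at tier-2 price)
TC(tier 1 (EOQ₁), Q≈1,306.4) = $6,174,549.73
TC(tier 2, Q≈6,540.0) = $6,194,491.53
Minimum at tier 1 (EOQ₁): $6,174,549.73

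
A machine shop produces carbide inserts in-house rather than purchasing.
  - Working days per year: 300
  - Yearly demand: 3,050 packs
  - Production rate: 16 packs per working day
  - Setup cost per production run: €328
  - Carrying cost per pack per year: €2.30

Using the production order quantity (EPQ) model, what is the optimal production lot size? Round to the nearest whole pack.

Daily demand d = 3,050/300 = 10.167; p = 16; 1 − d/p = 0.36458
EPQ = √(2DS / (H(1 − d/p)))
    = √(2 × 3,050 × 328 / (2.3 × 0.36458)) ≈ 1,544.68

1,545 packs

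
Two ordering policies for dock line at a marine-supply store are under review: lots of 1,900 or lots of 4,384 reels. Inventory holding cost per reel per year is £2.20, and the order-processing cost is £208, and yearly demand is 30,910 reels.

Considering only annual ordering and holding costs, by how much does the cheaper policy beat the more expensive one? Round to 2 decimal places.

For each Q, cost = (D/Q)·S + (Q/2)·H.
TC(1,900) = (30,910/1,900)×208 + (1,900/2)×2.2 = £5,473.83
TC(4,384) = (30,910/4,384)×208 + (4,384/2)×2.2 = £6,288.93
Lots of 1,900 are cheaper by £815.10.

£815.10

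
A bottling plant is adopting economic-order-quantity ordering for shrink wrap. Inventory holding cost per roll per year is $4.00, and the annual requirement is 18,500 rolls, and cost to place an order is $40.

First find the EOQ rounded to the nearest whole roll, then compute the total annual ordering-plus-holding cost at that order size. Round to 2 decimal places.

$2,433.11

Q* = √(2·D·S / H) = √(2·18,500·40 / 4) = √370,000.0 ≈ 608.28 → Q = 608 rolls
Annual ordering cost = (D/Q)·S = (18,500/608) × 40 = $1,217.11
Annual holding cost  = (Q/2)·H = (608/2) × 4 = $1,216.00
Total = $1,217.11 + $1,216.00 = $2,433.11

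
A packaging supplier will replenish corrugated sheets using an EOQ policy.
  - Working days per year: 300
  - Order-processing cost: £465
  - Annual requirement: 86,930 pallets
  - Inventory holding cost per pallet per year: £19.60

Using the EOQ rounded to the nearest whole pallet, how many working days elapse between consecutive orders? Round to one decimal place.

Optimal lot size Q* = (2 × 86,930 × £465 / £19.6)^½ ≈ 2,030.95 → Q = 2,031 pallets
Days between orders = 300 / (D/Q) = 300 / 42.802 ≈ 7.009

7.0 days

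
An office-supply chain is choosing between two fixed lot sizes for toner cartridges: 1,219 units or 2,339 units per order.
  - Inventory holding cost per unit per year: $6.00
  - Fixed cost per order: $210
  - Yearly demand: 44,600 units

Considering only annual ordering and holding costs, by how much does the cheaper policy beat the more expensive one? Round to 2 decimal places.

For each Q, cost = (D/Q)·S + (Q/2)·H.
TC(1,219) = (44,600/1,219)×210 + (1,219/2)×6 = $11,340.35
TC(2,339) = (44,600/2,339)×210 + (2,339/2)×6 = $11,021.28
Lots of 2,339 are cheaper by $319.07.

$319.07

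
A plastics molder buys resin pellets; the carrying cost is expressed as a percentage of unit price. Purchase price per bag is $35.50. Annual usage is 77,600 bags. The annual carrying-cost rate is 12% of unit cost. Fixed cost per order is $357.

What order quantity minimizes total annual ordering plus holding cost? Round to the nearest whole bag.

Carrying cost H = $35.5 × 12% = $4.2600/bag/yr
EOQ = √(2DS/H) = √(2 × 77,600 × 357 / 4.26)
    = √(13,006,197.18) ≈ 3,606.41

3,606 bags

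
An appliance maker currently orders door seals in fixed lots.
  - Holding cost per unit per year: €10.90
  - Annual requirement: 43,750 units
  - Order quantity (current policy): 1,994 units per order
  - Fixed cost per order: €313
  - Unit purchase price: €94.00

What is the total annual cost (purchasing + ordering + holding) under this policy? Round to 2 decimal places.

Orders/yr = 43,750/1,994 = 21.941; ordering cost = 21.941 × €313 = €6,867.48
Average inventory = 1,994/2 = 997; holding cost = 997 × €10.9 = €10,867.30
Purchase cost = D·C = 43,750 × 94 = €4,112,500.00
Total = €6,867.48 + €10,867.30 + €4,112,500.00 = €4,130,234.78

€4,130,234.78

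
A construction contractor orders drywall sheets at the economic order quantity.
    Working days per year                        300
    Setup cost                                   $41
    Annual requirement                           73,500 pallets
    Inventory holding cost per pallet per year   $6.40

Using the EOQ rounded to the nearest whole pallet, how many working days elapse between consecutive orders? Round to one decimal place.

4.0 days

Q* = √(2·D·S / H) = √(2·73,500·41 / 6.4) = √941,718.8 ≈ 970.42 → Q = 970 pallets
T = Q/D × 300 days = 970/73,500 × 300 = 3.959 days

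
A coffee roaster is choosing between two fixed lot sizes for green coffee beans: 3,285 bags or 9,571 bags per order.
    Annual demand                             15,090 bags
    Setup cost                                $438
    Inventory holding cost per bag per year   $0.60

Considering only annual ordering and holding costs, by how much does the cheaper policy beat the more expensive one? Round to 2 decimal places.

Annual cost at Q: ordering D·S/Q plus holding Q·H/2.
TC(3,285) = (15,090/3,285)×438 + (3,285/2)×0.6 = $2,997.50
TC(9,571) = (15,090/9,571)×438 + (9,571/2)×0.6 = $3,561.87
Cheaper: Q = 3,285.  Difference = $564.37

$564.37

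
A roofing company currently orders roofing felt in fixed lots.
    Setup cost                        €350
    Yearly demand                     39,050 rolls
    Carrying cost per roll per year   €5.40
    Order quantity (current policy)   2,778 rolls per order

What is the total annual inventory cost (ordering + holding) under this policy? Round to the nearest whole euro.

Annual ordering cost = (D/Q)·S = (39,050/2,778) × 350 = €4,919.91
Annual holding cost  = (Q/2)·H = (2,778/2) × 5.4 = €7,500.60
Total = €4,919.91 + €7,500.60 = €12,420.51

€12,421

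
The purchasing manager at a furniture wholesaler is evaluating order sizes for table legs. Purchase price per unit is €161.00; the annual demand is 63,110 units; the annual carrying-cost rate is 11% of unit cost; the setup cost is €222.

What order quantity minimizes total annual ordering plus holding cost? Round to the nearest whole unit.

1,258 units

Holding cost per unit per year: H = 11% × €161 = €17.7100
Q* = √(2·D·S / H) = √(2·63,110·222 / 17.71) = √1,582,204.4 ≈ 1,257.86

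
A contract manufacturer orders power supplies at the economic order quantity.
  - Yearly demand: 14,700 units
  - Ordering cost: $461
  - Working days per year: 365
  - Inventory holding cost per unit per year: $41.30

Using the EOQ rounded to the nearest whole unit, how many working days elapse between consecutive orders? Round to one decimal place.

14.2 days

Optimal lot size Q* = (2 × 14,700 × $461 / $41.3)^½ ≈ 572.86 → Q = 573 units
Days between orders = 365 / (D/Q) = 365 / 25.654 ≈ 14.228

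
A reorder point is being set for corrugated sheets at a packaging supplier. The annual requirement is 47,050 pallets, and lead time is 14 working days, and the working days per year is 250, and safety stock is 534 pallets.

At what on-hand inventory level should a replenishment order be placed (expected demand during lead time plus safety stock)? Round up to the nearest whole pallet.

3,169 pallets

Daily demand d = 47,050 / 250 = 188.200 pallets/day
Demand during lead time = 188.200 × 14 = 2,634.80
Reorder point = 2,634.80 + 534 = 3,168.80 → round up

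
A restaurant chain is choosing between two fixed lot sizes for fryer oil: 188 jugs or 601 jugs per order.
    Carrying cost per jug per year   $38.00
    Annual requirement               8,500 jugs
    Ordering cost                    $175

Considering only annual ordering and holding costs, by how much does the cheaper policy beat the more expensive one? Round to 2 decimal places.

For each Q, cost = (D/Q)·S + (Q/2)·H.
TC(188) = (8,500/188)×175 + (188/2)×38 = $11,484.23
TC(601) = (8,500/601)×175 + (601/2)×38 = $13,894.04
Cheaper: Q = 188.  Difference = $2,409.81

$2,409.81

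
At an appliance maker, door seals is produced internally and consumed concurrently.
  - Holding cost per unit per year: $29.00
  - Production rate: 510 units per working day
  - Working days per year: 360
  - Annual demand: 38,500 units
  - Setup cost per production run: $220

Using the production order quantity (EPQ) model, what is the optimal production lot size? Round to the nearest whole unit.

Daily demand d = 38,500/360 = 106.944; p = 510; 1 − d/p = 0.79031
EPQ = √(2DS / (H(1 − d/p)))
    = √(2 × 38,500 × 220 / (29 × 0.79031)) ≈ 859.73

860 units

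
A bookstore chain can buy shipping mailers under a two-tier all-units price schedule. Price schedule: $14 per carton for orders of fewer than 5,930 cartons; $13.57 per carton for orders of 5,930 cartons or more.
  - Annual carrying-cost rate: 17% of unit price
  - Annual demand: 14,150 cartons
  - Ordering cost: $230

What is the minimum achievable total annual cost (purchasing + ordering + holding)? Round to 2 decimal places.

H₁ = 17%×$14 = $2.3800;  H₂ = 17%×$13.57 = $2.3069
EOQ₁ = √(2×14,150×230/2.3800) = 1,653.75  (< 5,930, feasible at tier 1)
EOQ₂ = √(2×14,150×230/2.3069) = 1,679.74  (< 5,930 → use Q = 5,930 at tier-2 price)
TC(tier 1 (EOQ₁), Q≈1,653.7) = $202,035.91
TC(tier 2, Q≈5,930.0) = $199,404.28
Minimum at tier 2: $199,404.28

$199,404.28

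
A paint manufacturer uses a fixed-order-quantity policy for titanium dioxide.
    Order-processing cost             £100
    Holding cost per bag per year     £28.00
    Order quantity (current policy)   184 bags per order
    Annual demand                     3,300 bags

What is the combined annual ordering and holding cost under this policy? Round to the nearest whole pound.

Annual ordering cost = (D/Q)·S = (3,300/184) × 100 = £1,793.48
Annual holding cost  = (Q/2)·H = (184/2) × 28 = £2,576.00
Total = £1,793.48 + £2,576.00 = £4,369.48

£4,369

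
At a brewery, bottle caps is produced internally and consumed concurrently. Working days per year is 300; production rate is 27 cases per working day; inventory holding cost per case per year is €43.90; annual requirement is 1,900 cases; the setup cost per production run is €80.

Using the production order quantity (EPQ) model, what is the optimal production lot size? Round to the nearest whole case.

95 cases

Daily demand d = 1,900/300 = 6.333; p = 27; 1 − d/p = 0.76543
EPQ = √(2DS / (H(1 − d/p)))
    = √(2 × 1,900 × 80 / (43.9 × 0.76543)) ≈ 95.12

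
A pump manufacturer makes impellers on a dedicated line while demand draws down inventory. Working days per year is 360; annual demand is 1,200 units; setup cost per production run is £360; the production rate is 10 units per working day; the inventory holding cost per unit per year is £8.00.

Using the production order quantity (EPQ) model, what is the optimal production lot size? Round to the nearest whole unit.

d = 1,200/360 = 3.3333 units/day;  effective holding cost H(1 − d/p) = 8·(1 − 3.3333/10) = 5.33333
Q* = √(2DS / H_eff) = √(2·1,200·360 / 5.33333) ≈ 402.49

402 units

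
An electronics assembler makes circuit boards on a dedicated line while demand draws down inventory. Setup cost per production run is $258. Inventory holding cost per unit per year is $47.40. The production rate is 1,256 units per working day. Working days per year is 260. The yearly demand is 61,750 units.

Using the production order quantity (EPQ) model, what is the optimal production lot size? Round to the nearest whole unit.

d = 61,750/260 = 237.5000 units/day;  effective holding cost H(1 − d/p) = 47.4·(1 − 237.5000/1256) = 38.43702
Q* = √(2DS / H_eff) = √(2·61,750·258 / 38.43702) ≈ 910.48

910 units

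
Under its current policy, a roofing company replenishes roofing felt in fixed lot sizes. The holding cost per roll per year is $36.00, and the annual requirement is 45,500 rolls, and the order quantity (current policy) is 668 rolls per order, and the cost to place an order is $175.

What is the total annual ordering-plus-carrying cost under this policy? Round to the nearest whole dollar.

$23,944

Ordering: D/Q × S = 45,500/668 × $175 = $11,919.91
Holding:  Q/2 × H = 668/2 × $36 = $12,024.00
Total = $11,919.91 + $12,024.00 = $23,943.91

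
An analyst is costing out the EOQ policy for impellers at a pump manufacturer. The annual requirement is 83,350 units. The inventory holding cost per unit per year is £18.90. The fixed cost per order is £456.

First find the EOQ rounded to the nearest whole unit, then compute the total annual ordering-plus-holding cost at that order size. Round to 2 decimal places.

£37,903.66

Optimal lot size Q* = (2 × 83,350 × £456 / £18.9)^½ ≈ 2,005.48 → Q = 2,005 units
Annual ordering cost = (D/Q)·S = (83,350/2,005) × 456 = £18,956.41
Annual holding cost  = (Q/2)·H = (2,005/2) × 18.9 = £18,947.25
Total = £18,956.41 + £18,947.25 = £37,903.66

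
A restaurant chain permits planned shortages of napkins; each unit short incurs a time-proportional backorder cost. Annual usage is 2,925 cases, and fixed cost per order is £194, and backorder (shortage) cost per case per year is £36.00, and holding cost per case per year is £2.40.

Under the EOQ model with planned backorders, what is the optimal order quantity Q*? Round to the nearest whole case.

Basic EOQ = √(2·2,925·194/2.4) = 687.659
Backorder adjustment √((H+b)/b) = √((2.4+36)/36) = 1.0328
Q* = 687.659 × 1.0328 ≈ 710.21

710 cases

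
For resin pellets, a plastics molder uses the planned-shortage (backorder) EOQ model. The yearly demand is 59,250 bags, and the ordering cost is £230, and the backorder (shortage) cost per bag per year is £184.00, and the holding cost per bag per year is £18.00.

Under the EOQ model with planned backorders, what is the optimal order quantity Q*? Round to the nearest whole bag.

Basic EOQ = √(2·59,250·230/18) = 1,230.515
Backorder adjustment √((H+b)/b) = √((18+184)/184) = 1.0478
Q* = 1,230.515 × 1.0478 ≈ 1,289.30

1,289 bags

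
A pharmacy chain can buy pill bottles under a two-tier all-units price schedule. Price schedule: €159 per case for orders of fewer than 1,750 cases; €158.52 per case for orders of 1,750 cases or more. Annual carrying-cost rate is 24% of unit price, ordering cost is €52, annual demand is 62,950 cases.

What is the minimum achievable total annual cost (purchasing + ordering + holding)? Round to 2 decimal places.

€10,013,993.71

H₁ = 24%×€159 = €38.1600;  H₂ = 24%×€158.52 = €38.0448
EOQ₁ = √(2×62,950×52/38.1600) = 414.20  (< 1,750, feasible at tier 1)
EOQ₂ = √(2×62,950×52/38.0448) = 414.83  (< 1,750 → use Q = 1,750 at tier-2 price)
TC(tier 1 (EOQ₁), Q≈414.2) = €10,024,855.88
TC(tier 2, Q≈1,750.0) = €10,013,993.71
Minimum at tier 2: €10,013,993.71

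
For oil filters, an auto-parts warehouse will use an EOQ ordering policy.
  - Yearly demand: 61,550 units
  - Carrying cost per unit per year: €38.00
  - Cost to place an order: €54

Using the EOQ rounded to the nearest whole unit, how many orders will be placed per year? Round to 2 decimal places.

EOQ = √(2DS/H) = √(2 × 61,550 × 54 / 38)
    = √(174,931.58) ≈ 418.25 → Q = 418
Orders per year = D/Q = 61,550 / 418 = 147.249

147.25 orders per year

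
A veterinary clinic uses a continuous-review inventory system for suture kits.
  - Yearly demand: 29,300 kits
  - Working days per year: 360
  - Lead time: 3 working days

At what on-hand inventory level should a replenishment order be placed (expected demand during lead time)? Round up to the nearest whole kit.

Daily demand d = 29,300 / 360 = 81.389 kits/day
Demand during lead time = 81.389 × 3 = 244.17
Reorder point = 244.17 → round up

245 kits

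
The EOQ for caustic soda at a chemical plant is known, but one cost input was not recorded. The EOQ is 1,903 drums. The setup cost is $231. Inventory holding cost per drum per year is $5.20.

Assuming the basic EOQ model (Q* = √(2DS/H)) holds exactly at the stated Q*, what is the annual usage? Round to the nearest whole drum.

Since Q* = (2DS/H)^½, squaring gives Q*²·H = 2DS.
D = Q²H / (2S) = 1,903² × 5.2 / (2 × 231) = 40,760.45

40,760 drums per year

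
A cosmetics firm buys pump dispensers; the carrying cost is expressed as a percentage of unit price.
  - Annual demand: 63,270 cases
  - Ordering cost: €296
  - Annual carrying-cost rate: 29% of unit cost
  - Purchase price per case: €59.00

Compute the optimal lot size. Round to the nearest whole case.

1,480 cases

Carrying cost H = €59 × 29% = €17.1100/case/yr
2DS/H = 2·63,270·296/17.11 = 2,189,119.81
EOQ = √2,189,119.81 ≈ 1,479.57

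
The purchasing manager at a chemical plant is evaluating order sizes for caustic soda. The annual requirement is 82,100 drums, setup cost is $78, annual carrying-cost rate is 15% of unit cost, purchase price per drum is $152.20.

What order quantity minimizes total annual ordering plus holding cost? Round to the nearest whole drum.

Holding cost per drum per year: H = 15% × $152.2 = $22.8300
2DS/H = 2·82,100·78/22.83 = 560,998.69
EOQ = √560,998.69 ≈ 749.00

749 drums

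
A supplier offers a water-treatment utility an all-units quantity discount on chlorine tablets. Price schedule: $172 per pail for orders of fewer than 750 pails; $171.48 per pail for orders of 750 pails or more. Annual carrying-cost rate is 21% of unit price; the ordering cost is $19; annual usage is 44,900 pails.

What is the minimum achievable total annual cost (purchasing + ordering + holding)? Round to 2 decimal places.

$7,714,093.52

H₁ = 21%×$172 = $36.1200;  H₂ = 21%×$171.48 = $36.0108
EOQ₁ = √(2×44,900×19/36.1200) = 217.34  (< 750, feasible at tier 1)
EOQ₂ = √(2×44,900×19/36.0108) = 217.67  (< 750 → use Q = 750 at tier-2 price)
TC(tier 1 (EOQ₁), Q≈217.3) = $7,730,650.35
TC(tier 2, Q≈750.0) = $7,714,093.52
Minimum at tier 2: $7,714,093.52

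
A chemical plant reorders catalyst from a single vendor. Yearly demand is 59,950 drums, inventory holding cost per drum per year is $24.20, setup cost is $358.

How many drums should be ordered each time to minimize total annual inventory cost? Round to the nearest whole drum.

Q* = √(2·D·S / H) = √(2·59,950·358 / 24.2) = √1,773,727.3 ≈ 1,331.81

1,332 drums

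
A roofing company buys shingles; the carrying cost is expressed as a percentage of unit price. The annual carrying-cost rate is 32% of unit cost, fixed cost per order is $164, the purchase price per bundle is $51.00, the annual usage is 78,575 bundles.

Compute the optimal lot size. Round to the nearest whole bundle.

H = i·C = 0.32 × $51 = $16.3200 per bundle-year
Q* = √(2·D·S / H) = √(2·78,575·164 / 16.32) = √1,579,203.4 ≈ 1,256.66

1,257 bundles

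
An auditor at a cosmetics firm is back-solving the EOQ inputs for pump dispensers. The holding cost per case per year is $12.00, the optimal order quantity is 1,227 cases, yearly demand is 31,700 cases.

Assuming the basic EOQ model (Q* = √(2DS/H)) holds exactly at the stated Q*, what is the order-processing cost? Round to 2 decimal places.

$284.96

Since Q* = (2DS/H)^½, squaring gives Q*²·H = 2DS.
S = Q²H / (2D) = 1,227² × 12 / (2 × 31,700) = 284.9582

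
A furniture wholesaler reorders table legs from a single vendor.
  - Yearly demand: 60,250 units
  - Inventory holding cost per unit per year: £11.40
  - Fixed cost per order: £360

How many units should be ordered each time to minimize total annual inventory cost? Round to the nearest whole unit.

1,951 units

Q* = √(2·D·S / H) = √(2·60,250·360 / 11.4) = √3,805,263.2 ≈ 1,950.71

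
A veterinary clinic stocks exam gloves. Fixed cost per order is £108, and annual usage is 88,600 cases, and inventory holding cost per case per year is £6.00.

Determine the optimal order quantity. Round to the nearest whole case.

1,786 cases

2DS/H = 2·88,600·108/6 = 3,189,600.00
EOQ = √3,189,600.00 ≈ 1,785.95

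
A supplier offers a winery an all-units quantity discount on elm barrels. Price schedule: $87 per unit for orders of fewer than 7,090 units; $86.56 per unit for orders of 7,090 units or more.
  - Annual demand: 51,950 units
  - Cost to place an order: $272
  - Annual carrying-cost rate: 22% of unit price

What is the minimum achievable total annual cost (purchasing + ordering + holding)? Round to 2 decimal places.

$4,542,907.51

H₁ = 22%×$87 = $19.1400;  H₂ = 22%×$86.56 = $19.0432
EOQ₁ = √(2×51,950×272/19.1400) = 1,215.13  (< 7,090, feasible at tier 1)
EOQ₂ = √(2×51,950×272/19.0432) = 1,218.21  (< 7,090 → use Q = 7,090 at tier-2 price)
TC(tier 1 (EOQ₁), Q≈1,215.1) = $4,542,907.51
TC(tier 2, Q≈7,090.0) = $4,566,293.15
Minimum at tier 1 (EOQ₁): $4,542,907.51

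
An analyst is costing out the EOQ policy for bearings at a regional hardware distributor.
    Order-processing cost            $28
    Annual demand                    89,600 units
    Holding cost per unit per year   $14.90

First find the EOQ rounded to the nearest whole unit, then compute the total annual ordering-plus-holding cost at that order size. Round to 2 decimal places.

$8,646.52

Q* = √(2·D·S / H) = √(2·89,600·28 / 14.9) = √336,751.7 ≈ 580.30 → Q = 580 units
Orders/yr = 89,600/580 = 154.483; ordering cost = 154.483 × $28 = $4,325.52
Average inventory = 580/2 = 290; holding cost = 290 × $14.9 = $4,321.00
Total = $4,325.52 + $4,321.00 = $8,646.52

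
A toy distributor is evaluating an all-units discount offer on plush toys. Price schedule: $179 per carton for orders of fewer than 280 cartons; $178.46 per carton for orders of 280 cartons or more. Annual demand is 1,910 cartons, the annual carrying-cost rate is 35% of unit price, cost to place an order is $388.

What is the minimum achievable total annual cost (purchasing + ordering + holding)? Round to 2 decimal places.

H₁ = 35%×$179 = $62.6500;  H₂ = 35%×$178.46 = $62.4610
EOQ₁ = √(2×1,910×388/62.6500) = 153.81  (< 280, feasible at tier 1)
EOQ₂ = √(2×1,910×388/62.4610) = 154.04  (< 280 → use Q = 280 at tier-2 price)
TC(tier 1 (EOQ₁), Q≈153.8) = $351,526.25
TC(tier 2, Q≈280.0) = $352,249.85
Minimum at tier 1 (EOQ₁): $351,526.25

$351,526.25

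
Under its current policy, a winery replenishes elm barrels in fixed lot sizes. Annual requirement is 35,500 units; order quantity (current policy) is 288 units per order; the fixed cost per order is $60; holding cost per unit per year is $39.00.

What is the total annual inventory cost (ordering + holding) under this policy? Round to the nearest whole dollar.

$13,012

Ordering: D/Q × S = 35,500/288 × $60 = $7,395.83
Holding:  Q/2 × H = 288/2 × $39 = $5,616.00
Total = $7,395.83 + $5,616.00 = $13,011.83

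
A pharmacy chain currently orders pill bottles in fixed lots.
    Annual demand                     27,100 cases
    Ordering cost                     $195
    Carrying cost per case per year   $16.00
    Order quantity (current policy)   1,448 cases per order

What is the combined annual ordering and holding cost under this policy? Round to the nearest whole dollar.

$15,234

Ordering: D/Q × S = 27,100/1,448 × $195 = $3,649.52
Holding:  Q/2 × H = 1,448/2 × $16 = $11,584.00
Total = $3,649.52 + $11,584.00 = $15,233.52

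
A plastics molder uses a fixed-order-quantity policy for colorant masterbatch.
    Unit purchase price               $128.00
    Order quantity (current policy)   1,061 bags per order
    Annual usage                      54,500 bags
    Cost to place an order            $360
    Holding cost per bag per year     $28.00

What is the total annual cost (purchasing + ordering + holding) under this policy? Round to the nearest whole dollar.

$7,009,346

Ordering: D/Q × S = 54,500/1,061 × $360 = $18,491.99
Holding:  Q/2 × H = 1,061/2 × $28 = $14,854.00
Purchase cost = D·C = 54,500 × 128 = $6,976,000.00
Total = $18,491.99 + $14,854.00 + $6,976,000.00 = $7,009,345.99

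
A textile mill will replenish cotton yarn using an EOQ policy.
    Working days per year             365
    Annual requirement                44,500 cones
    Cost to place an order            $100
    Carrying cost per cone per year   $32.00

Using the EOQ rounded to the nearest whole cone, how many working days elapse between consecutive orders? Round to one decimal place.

Optimal lot size Q* = (2 × 44,500 × $100 / $32)^½ ≈ 527.38 → Q = 527 cones
Days between orders = 365 / (D/Q) = 365 / 84.440 ≈ 4.323

4.3 days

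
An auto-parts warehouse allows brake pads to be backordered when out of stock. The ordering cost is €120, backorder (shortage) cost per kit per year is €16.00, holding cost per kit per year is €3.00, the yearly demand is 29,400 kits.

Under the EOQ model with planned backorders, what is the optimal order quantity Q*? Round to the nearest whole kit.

1,671 kits

Q* = √(2DS/H) · √((H + b)/b)
   = √(2 × 29,400 × 120 / 3) · √((3 + 16) / 16)
   = 1,533.623 × 1.0897 ≈ 1,671.23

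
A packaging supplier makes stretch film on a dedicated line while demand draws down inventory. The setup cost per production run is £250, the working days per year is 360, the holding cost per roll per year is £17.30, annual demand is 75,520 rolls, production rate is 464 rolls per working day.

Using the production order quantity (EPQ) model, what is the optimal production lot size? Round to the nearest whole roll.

1,996 rolls

Daily demand d = 75,520/360 = 209.778; p = 464; 1 − d/p = 0.54789
EPQ = √(2DS / (H(1 − d/p)))
    = √(2 × 75,520 × 250 / (17.3 × 0.54789)) ≈ 1,995.93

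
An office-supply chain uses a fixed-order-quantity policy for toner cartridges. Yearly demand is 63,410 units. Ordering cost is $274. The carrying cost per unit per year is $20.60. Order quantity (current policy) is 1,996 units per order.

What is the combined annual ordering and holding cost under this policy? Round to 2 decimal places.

Ordering: D/Q × S = 63,410/1,996 × $274 = $8,704.58
Holding:  Q/2 × H = 1,996/2 × $20.6 = $20,558.80
Total = $8,704.58 + $20,558.80 = $29,263.38

$29,263.38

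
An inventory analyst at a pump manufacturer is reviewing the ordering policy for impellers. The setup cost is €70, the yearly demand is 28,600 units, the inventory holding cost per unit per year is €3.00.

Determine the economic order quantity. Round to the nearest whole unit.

2DS/H = 2·28,600·70/3 = 1,334,666.67
EOQ = √1,334,666.67 ≈ 1,155.28

1,155 units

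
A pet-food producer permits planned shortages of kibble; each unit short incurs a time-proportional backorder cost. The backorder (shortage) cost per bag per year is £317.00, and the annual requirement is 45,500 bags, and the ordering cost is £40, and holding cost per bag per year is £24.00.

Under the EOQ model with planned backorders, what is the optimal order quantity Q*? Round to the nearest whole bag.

404 bags

Basic EOQ = √(2·45,500·40/24) = 389.444
Backorder adjustment √((H+b)/b) = √((24+317)/317) = 1.0372
Q* = 389.444 × 1.0372 ≈ 403.92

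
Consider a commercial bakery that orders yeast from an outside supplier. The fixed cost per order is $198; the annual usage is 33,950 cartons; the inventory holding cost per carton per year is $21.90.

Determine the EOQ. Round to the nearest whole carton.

784 cartons

EOQ = √(2DS/H) = √(2 × 33,950 × 198 / 21.9)
    = √(613,890.41) ≈ 783.51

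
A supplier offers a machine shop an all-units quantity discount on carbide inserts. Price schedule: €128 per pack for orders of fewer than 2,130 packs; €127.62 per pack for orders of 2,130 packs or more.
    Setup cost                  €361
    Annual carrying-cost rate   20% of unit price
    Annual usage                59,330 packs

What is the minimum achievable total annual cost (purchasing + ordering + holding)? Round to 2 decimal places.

H₁ = 20%×€128 = €25.6000;  H₂ = 20%×€127.62 = €25.5240
EOQ₁ = √(2×59,330×361/25.6000) = 1,293.56  (< 2,130, feasible at tier 1)
EOQ₂ = √(2×59,330×361/25.5240) = 1,295.48  (< 2,130 → use Q = 2,130 at tier-2 price)
TC(tier 1 (EOQ₁), Q≈1,293.6) = €7,627,355.08
TC(tier 2, Q≈2,130.0) = €7,608,933.12
Minimum at tier 2: €7,608,933.12

€7,608,933.12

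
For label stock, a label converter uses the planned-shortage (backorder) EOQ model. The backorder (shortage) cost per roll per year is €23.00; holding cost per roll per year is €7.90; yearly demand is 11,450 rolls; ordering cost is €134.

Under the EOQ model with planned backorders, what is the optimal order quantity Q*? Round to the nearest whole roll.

Q* = √(2DS/H) · √((H + b)/b)
   = √(2 × 11,450 × 134 / 7.9) · √((7.9 + 23) / 23)
   = 623.242 × 1.1591 ≈ 722.39

722 rolls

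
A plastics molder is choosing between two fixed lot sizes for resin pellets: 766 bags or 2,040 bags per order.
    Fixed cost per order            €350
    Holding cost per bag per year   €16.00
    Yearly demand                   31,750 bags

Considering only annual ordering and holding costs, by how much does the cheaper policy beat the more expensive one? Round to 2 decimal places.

Annual cost at Q: ordering D·S/Q plus holding Q·H/2.
TC(766) = (31,750/766)×350 + (766/2)×16 = €20,635.18
TC(2,040) = (31,750/2,040)×350 + (2,040/2)×16 = €21,767.30
Lots of 766 are cheaper by €1,132.12.

€1,132.12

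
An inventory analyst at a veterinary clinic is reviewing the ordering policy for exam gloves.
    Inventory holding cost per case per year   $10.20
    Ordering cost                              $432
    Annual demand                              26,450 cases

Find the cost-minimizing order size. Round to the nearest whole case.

1,497 cases

Q* = √(2·D·S / H) = √(2·26,450·432 / 10.2) = √2,240,470.6 ≈ 1,496.82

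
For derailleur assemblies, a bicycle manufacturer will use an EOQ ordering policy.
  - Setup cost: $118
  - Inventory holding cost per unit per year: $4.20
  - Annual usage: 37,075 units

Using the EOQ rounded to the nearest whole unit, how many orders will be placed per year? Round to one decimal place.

EOQ = √(2DS/H) = √(2 × 37,075 × 118 / 4.2)
    = √(2,083,261.90) ≈ 1,443.35 → Q = 1,443
Orders per year = D/Q = 37,075 / 1,443 = 25.693

25.7 orders per year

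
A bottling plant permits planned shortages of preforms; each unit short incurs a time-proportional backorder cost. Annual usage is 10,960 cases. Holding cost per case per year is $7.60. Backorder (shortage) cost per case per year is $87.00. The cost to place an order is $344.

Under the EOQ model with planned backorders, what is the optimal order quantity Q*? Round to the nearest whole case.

Basic EOQ = √(2·10,960·344/7.6) = 996.077
Backorder adjustment √((H+b)/b) = √((7.6+87)/87) = 1.0428
Q* = 996.077 × 1.0428 ≈ 1,038.67

1,039 cases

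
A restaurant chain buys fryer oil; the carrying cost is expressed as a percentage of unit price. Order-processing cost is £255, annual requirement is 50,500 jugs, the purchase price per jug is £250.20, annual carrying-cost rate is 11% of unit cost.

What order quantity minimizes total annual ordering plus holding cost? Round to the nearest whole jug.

Holding cost per jug per year: H = 11% × £250.2 = £27.5220
Q* = √(2·D·S / H) = √(2·50,500·255 / 27.522) = √935,796.8 ≈ 967.37

967 jugs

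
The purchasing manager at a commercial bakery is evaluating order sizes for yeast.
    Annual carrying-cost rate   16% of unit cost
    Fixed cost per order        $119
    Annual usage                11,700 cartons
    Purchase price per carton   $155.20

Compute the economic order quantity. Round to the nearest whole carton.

335 cartons

Carrying cost H = $155.2 × 16% = $24.8320/carton/yr
Optimal lot size Q* = (2 × 11,700 × $119 / $24.832)^½ ≈ 334.87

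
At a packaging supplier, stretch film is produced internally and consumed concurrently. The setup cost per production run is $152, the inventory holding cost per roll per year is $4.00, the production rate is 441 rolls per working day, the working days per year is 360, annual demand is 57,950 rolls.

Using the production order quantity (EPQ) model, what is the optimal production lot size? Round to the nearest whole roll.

2,634 rolls

Daily demand d = 57,950/360 = 160.972; p = 441; 1 − d/p = 0.63498
EPQ = √(2DS / (H(1 − d/p)))
    = √(2 × 57,950 × 152 / (4 × 0.63498)) ≈ 2,633.61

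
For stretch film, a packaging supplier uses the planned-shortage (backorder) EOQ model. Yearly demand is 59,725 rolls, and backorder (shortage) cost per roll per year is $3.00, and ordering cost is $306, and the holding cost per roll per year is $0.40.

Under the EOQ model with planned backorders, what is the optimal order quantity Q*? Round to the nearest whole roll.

Basic EOQ = √(2·59,725·306/0.4) = 9,559.249
Backorder adjustment √((H+b)/b) = √((0.4+3)/3) = 1.0646
Q* = 9,559.249 × 1.0646 ≈ 10,176.60

10,177 rolls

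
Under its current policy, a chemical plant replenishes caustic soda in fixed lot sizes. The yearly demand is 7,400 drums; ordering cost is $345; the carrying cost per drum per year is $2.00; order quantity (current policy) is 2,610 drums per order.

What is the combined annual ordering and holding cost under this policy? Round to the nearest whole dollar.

Ordering: D/Q × S = 7,400/2,610 × $345 = $978.16
Holding:  Q/2 × H = 2,610/2 × $2 = $2,610.00
Total = $978.16 + $2,610.00 = $3,588.16

$3,588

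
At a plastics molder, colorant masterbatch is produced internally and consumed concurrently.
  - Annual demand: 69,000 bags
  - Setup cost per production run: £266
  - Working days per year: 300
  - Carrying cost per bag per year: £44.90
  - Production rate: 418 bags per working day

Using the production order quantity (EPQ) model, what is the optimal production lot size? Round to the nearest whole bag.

1,348 bags

Daily demand d = 69,000/300 = 230.000; p = 418; 1 − d/p = 0.44976
EPQ = √(2DS / (H(1 − d/p)))
    = √(2 × 69,000 × 266 / (44.9 × 0.44976)) ≈ 1,348.24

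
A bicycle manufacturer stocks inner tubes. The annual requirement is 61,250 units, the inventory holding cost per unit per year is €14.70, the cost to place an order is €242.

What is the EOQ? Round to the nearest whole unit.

1,420 units

Optimal lot size Q* = (2 × 61,250 × €242 / €14.7)^½ ≈ 1,420.09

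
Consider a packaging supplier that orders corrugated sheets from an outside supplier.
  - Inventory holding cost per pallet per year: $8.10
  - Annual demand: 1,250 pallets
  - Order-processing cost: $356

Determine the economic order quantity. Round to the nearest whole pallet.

331 pallets

Optimal lot size Q* = (2 × 1,250 × $356 / $8.1)^½ ≈ 331.48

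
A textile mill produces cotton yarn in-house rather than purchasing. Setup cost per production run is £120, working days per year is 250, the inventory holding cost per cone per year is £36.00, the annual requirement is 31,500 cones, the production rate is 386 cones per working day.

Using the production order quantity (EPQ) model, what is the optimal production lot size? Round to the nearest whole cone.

558 cones

Daily demand d = 31,500/250 = 126.000; p = 386; 1 − d/p = 0.67358
EPQ = √(2DS / (H(1 − d/p)))
    = √(2 × 31,500 × 120 / (36 × 0.67358)) ≈ 558.36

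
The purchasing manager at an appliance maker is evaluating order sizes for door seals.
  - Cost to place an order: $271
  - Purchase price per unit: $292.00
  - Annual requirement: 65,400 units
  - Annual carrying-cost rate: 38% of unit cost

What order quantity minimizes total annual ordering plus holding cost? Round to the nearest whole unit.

565 units

H = i·C = 0.38 × $292 = $110.9600 per unit-year
Optimal lot size Q* = (2 × 65,400 × $271 / $110.96)^½ ≈ 565.20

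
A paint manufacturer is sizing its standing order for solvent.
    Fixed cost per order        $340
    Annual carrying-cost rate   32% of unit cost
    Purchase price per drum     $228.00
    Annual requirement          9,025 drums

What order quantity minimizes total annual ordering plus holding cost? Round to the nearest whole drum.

Holding cost per drum per year: H = 32% × $228 = $72.9600
EOQ = √(2DS/H) = √(2 × 9,025 × 340 / 72.96)
    = √(84,114.58) ≈ 290.03

290 drums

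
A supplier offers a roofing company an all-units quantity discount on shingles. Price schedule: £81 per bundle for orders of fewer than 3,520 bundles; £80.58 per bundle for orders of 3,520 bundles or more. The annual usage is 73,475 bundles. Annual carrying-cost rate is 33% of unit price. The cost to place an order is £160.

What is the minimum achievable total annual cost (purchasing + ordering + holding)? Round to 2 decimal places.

H₁ = 33%×£81 = £26.7300;  H₂ = 33%×£80.58 = £26.5914
EOQ₁ = √(2×73,475×160/26.7300) = 937.88  (< 3,520, feasible at tier 1)
EOQ₂ = √(2×73,475×160/26.5914) = 940.32  (< 3,520 → use Q = 3,520 at tier-2 price)
TC(tier 1 (EOQ₁), Q≈937.9) = £5,976,544.42
TC(tier 2, Q≈3,520.0) = £5,970,756.14
Minimum at tier 2: £5,970,756.14

£5,970,756.14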